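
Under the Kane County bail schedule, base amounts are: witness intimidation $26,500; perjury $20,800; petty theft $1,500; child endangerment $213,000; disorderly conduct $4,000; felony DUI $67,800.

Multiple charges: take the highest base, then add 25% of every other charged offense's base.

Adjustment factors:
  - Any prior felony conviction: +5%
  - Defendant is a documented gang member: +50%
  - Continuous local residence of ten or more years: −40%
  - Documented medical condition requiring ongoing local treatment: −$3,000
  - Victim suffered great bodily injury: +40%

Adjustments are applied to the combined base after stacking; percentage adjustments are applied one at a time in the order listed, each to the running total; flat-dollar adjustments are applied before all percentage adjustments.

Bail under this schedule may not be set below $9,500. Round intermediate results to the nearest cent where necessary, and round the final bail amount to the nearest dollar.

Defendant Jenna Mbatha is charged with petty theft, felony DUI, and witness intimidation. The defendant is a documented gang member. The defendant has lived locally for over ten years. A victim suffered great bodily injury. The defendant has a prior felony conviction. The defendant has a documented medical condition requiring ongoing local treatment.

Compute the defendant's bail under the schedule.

Base amounts from the schedule: petty theft $1,500; felony DUI $67,800; witness intimidation $26,500.
Stacking rule: highest base plus 25% of each additional charge. Highest is felony DUI at $67,800. Additional: $1,500 × 25% = $375; $26,500 × 25% = $6,625. Combined base = $67,800 + $7,000 = $74,800.
Documented medical condition requiring ongoing local treatment (−$3,000 flat): $74,800 − $3,000 = $71,800.
Any prior felony conviction (+5%): $71,800 × 1.05 = $75,390.
Defendant is a documented gang member (+50%): $75,390 × 1.5 = $113,085.
Continuous local residence of ten or more years (−40%): $113,085 × 0.6 = $67,851.
Victim suffered great bodily injury (+40%): $67,851 × 1.4 = $94,991.40.
$94,991.40 is at or above the $9,500 minimum.
Rounded to the nearest dollar: $94,991.

$94,991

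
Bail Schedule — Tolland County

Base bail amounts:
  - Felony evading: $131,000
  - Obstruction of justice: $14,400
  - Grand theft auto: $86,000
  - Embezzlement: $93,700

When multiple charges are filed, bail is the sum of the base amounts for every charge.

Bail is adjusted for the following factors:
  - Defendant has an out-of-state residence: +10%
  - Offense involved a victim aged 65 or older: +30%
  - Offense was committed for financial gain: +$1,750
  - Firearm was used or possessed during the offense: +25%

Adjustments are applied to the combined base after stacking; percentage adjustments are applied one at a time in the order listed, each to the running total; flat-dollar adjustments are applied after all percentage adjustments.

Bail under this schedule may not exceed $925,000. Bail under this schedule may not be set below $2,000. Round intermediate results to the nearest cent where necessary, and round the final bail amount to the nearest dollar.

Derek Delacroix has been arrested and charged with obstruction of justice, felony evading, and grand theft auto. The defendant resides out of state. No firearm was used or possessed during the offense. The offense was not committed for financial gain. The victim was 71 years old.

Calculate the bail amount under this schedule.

Base amounts from the schedule: obstruction of justice $14,400; felony evading $131,000; grand theft auto $86,000.
Stacking rule: sum of all bases. $14,400 + $131,000 + $86,000 = $231,400.
Defendant has an out-of-state residence (+10%): $231,400 × 1.1 = $254,540.
Offense involved a victim aged 65 or older (+30%): $254,540 × 1.3 = $330,902.
$330,902 is within the $925,000 maximum.
$330,902 is at or above the $2,000 minimum.

$330,902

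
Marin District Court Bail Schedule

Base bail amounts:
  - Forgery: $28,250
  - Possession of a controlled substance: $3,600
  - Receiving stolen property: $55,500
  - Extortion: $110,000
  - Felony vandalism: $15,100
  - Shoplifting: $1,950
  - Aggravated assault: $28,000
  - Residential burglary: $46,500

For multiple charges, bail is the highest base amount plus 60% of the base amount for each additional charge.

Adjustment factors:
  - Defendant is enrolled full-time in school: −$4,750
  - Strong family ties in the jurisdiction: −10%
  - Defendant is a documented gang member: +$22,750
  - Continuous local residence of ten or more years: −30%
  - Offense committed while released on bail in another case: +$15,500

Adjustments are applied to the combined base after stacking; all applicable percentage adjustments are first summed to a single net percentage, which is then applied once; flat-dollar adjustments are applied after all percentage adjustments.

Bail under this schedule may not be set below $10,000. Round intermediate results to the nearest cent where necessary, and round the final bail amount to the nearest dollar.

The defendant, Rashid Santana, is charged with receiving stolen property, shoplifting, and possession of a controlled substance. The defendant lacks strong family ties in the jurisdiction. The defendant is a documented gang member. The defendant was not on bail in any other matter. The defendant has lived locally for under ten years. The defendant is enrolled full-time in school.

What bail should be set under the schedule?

Base amounts from the schedule: receiving stolen property $55,500; shoplifting $1,950; possession of a controlled substance $3,600.
Stacking rule: highest base plus 60% of each additional charge. Highest is receiving stolen property at $55,500. Additional: $1,950 × 60% = $1,170; $3,600 × 60% = $2,160. Combined base = $55,500 + $3,330 = $58,830.
Defendant is enrolled full-time in school (−$4,750 flat): $58,830 − $4,750 = $54,080.
Defendant is a documented gang member (+$22,750 flat): $54,080 + $22,750 = $76,830.
$76,830 is at or above the $10,000 minimum.

$76,830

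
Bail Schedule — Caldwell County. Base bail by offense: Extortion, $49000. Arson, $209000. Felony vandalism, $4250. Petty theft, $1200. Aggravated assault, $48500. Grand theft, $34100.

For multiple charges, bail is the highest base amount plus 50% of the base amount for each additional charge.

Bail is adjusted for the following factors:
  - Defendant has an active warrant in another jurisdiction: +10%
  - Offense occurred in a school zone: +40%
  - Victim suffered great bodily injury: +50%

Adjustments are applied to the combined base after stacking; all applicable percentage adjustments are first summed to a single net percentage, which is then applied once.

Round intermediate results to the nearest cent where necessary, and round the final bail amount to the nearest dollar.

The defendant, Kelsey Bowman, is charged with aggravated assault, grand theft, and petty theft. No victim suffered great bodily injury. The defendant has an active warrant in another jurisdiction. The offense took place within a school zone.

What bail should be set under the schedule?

Base amounts from the schedule: aggravated assault $48500; grand theft $34100; petty theft $1200.
Stacking rule: highest base plus 50% of each additional charge. Highest is aggravated assault at $48500. Additional: $34100 × 50% = $17050; $1200 × 50% = $600. Combined base = $48500 + $17650 = $66150.
Net percentage adjustment: +10% +40% = +50%. $66150 × 1.5 = $99225.

$99225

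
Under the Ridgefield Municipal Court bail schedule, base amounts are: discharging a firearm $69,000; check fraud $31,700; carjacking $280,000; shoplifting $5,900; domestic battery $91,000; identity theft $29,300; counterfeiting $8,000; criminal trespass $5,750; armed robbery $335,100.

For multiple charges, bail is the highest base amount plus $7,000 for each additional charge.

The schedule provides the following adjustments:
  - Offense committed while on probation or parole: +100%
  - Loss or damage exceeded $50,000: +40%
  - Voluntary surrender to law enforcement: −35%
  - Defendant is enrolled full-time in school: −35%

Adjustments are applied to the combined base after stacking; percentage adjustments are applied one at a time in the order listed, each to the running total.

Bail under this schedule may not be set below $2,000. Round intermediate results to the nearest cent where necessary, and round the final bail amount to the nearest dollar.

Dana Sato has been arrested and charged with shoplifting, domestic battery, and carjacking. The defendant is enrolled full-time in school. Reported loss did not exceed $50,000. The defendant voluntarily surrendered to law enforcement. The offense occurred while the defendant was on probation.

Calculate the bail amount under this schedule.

Base amounts from the schedule: shoplifting $5,900; domestic battery $91,000; carjacking $280,000.
Stacking rule: highest base plus $7,000 per additional charge. Highest is carjacking at $280,000; 2 additional charges → +$14,000. Combined base = $294,000.
Offense committed while on probation or parole (+100%): $294,000 × 2 = $588,000.
Voluntary surrender to law enforcement (−35%): $588,000 × 0.65 = $382,200.
Defendant is enrolled full-time in school (−35%): $382,200 × 0.65 = $248,430.
$248,430 is at or above the $2,000 minimum.

$248,430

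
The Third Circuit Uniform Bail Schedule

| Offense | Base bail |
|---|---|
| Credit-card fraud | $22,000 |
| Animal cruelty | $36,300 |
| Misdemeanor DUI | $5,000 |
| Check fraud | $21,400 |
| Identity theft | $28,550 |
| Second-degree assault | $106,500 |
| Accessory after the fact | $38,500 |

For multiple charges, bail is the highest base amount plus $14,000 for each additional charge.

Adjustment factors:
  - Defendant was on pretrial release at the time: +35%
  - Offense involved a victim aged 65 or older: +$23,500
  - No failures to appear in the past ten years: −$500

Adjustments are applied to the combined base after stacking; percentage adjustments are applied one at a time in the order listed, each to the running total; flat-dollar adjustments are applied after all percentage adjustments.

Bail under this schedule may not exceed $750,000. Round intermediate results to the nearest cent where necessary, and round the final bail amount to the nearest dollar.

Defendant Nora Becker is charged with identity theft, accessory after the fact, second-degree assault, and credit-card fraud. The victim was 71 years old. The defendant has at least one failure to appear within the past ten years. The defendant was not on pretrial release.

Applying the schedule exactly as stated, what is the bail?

Base amounts from the schedule: identity theft $28,550; accessory after the fact $38,500; second-degree assault $106,500; credit-card fraud $22,000.
Stacking rule: highest base plus $14,000 per additional charge. Highest is second-degree assault at $106,500; 3 additional charges → +$42,000. Combined base = $148,500.
Offense involved a victim aged 65 or older (+$23,500 flat): $148,500 + $23,500 = $172,000.
$172,000 is within the $750,000 maximum.

$172,000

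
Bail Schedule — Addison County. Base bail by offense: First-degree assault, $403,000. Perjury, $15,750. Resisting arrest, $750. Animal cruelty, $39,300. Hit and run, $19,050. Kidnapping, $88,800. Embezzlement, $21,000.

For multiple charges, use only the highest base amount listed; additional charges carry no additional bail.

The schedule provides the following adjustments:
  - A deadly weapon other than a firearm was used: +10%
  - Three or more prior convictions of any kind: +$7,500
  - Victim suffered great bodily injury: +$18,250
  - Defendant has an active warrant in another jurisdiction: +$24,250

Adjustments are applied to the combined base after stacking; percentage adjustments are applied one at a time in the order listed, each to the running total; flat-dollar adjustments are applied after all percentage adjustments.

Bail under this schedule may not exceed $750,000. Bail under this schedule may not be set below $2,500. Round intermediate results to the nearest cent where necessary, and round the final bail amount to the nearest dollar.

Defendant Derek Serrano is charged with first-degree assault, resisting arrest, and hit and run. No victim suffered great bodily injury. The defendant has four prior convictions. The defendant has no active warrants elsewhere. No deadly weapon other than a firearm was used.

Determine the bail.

Base amounts from the schedule: first-degree assault $403,000; resisting arrest $750; hit and run $19,050.
Stacking rule: use the highest base only. Highest is first-degree assault at $403,000. Combined base = $403,000.
Three or more prior convictions of any kind (+$7,500 flat): $403,000 + $7,500 = $410,500.
$410,500 is within the $750,000 maximum.
$410,500 is at or above the $2,500 minimum.

$410,500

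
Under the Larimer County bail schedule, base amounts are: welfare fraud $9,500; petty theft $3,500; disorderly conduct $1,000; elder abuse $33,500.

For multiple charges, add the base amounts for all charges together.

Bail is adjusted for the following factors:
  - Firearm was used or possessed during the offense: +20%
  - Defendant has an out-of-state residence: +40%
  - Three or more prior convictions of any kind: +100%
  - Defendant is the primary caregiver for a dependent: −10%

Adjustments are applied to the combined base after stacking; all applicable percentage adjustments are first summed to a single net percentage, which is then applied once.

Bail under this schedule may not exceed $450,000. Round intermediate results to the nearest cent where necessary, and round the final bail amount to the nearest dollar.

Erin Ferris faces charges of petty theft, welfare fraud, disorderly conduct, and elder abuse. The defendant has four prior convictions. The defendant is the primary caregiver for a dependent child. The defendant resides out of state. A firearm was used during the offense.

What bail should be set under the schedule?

Base amounts from the schedule: petty theft $3,500; welfare fraud $9,500; disorderly conduct $1,000; elder abuse $33,500.
Stacking rule: sum of all bases. $3,500 + $9,500 + $1,000 + $33,500 = $47,500.
Net percentage adjustment: +20% +40% +100% −10% = +150%. $47,500 × 2.5 = $118,750.
$118,750 is within the $450,000 maximum.

$118,750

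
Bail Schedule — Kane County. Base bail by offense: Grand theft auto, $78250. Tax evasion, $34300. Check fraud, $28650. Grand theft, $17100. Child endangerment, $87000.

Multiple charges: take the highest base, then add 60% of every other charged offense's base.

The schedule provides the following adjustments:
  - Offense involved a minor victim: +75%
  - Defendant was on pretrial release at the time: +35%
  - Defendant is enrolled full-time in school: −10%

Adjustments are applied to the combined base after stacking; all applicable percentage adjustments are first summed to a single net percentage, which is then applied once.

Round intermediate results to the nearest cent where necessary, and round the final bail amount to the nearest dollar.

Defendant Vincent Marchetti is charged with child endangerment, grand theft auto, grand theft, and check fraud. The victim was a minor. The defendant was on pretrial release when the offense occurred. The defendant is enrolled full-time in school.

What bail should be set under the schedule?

$322800

Base amounts from the schedule: child endangerment $87000; grand theft auto $78250; grand theft $17100; check fraud $28650.
Stacking rule: highest base plus 60% of each additional charge. Highest is child endangerment at $87000. Additional: $78250 × 60% = $46950; $17100 × 60% = $10260; $28650 × 60% = $17190. Combined base = $87000 + $74400 = $161400.
Net percentage adjustment: +75% +35% −10% = +100%. $161400 × 2 = $322800.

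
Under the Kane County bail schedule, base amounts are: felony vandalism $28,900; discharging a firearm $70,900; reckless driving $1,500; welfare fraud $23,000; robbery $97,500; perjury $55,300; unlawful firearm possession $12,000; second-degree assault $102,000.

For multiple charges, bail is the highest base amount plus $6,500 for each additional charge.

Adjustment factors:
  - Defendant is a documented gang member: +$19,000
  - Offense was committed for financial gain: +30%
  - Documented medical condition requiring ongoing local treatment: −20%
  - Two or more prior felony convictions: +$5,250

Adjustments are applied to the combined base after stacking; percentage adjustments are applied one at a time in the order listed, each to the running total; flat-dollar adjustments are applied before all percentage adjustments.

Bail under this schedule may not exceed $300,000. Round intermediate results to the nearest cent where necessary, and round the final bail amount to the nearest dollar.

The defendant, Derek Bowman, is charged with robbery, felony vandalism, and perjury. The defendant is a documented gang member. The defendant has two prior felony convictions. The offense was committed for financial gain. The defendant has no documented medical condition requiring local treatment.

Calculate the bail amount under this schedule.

Base amounts from the schedule: robbery $97,500; felony vandalism $28,900; perjury $55,300.
Stacking rule: highest base plus $6,500 per additional charge. Highest is robbery at $97,500; 2 additional charges → +$13,000. Combined base = $110,500.
Defendant is a documented gang member (+$19,000 flat): $110,500 + $19,000 = $129,500.
Two or more prior felony convictions (+$5,250 flat): $129,500 + $5,250 = $134,750.
Offense was committed for financial gain (+30%): $134,750 × 1.3 = $175,175.
$175,175 is within the $300,000 maximum.

$175,175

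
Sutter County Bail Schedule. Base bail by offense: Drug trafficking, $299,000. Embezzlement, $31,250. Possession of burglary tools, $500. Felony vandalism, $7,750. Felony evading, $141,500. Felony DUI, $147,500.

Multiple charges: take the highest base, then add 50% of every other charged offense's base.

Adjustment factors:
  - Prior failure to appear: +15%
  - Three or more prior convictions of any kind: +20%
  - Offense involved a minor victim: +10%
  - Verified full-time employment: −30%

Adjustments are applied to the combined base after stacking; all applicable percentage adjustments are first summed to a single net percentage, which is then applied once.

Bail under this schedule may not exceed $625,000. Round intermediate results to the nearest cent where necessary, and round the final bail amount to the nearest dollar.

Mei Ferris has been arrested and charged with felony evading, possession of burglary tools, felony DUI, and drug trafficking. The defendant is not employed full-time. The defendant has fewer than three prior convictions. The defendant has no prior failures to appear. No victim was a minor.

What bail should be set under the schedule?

Base amounts from the schedule: felony evading $141,500; possession of burglary tools $500; felony DUI $147,500; drug trafficking $299,000.
Stacking rule: highest base plus 50% of each additional charge. Highest is drug trafficking at $299,000. Additional: $141,500 × 50% = $70,750; $500 × 50% = $250; $147,500 × 50% = $73,750. Combined base = $299,000 + $144,750 = $443,750.
No adjustment factors apply to this defendant.
$443,750 is within the $625,000 maximum.

$443,750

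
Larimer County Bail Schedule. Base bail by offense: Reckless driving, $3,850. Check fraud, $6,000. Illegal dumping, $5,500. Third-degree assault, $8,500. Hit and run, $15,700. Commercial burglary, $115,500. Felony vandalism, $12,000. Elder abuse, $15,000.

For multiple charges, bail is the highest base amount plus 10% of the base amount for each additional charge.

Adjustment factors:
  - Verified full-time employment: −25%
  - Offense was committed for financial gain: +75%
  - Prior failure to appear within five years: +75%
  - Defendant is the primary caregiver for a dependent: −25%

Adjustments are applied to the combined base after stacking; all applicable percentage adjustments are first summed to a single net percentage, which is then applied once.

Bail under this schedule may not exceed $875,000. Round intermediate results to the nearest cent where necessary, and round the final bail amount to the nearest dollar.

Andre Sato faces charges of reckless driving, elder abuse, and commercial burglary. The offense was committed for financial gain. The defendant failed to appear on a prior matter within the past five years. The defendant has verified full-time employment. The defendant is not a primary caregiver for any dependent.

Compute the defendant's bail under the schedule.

Base amounts from the schedule: reckless driving $3,850; elder abuse $15,000; commercial burglary $115,500.
Stacking rule: highest base plus 10% of each additional charge. Highest is commercial burglary at $115,500. Additional: $3,850 × 10% = $385; $15,000 × 10% = $1,500. Combined base = $115,500 + $1,885 = $117,385.
Net percentage adjustment: −25% +75% +75% = +125%. $117,385 × 2.25 = $264,116.25.
$264,116.25 is within the $875,000 maximum.
Rounded to the nearest dollar: $264,116.

$264,116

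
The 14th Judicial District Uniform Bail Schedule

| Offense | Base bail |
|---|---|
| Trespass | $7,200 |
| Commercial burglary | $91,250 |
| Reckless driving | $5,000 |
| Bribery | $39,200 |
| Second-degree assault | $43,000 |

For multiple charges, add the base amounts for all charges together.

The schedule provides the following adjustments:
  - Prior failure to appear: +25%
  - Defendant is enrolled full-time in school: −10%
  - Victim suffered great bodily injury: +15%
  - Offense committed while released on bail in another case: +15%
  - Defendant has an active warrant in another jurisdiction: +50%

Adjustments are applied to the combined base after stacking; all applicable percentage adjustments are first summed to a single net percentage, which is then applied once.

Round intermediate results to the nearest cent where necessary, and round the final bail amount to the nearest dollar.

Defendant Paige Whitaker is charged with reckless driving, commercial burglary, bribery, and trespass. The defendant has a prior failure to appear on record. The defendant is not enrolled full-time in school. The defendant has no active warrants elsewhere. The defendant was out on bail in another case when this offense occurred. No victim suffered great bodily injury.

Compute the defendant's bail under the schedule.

$199,710

Base amounts from the schedule: reckless driving $5,000; commercial burglary $91,250; bribery $39,200; trespass $7,200.
Stacking rule: sum of all bases. $5,000 + $91,250 + $39,200 + $7,200 = $142,650.
Net percentage adjustment: +25% +15% = +40%. $142,650 × 1.4 = $199,710.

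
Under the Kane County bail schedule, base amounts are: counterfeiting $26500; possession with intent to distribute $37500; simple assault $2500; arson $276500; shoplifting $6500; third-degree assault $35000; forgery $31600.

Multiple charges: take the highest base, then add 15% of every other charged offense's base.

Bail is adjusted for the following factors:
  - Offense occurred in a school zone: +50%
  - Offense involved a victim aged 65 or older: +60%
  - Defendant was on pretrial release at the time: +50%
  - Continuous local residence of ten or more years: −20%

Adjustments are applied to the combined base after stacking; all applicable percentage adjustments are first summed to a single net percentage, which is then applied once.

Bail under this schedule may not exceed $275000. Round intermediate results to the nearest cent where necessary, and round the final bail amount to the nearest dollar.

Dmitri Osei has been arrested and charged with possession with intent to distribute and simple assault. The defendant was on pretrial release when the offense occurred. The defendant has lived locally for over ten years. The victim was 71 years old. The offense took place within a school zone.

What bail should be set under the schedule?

Base amounts from the schedule: possession with intent to distribute $37500; simple assault $2500.
Stacking rule: highest base plus 15% of each additional charge. Highest is possession with intent to distribute at $37500. Additional: $2500 × 15% = $375. Combined base = $37500 + $375 = $37875.
Net percentage adjustment: +50% +60% +50% −20% = +140%. $37875 × 2.4 = $90900.
$90900 is within the $275000 maximum.

$90900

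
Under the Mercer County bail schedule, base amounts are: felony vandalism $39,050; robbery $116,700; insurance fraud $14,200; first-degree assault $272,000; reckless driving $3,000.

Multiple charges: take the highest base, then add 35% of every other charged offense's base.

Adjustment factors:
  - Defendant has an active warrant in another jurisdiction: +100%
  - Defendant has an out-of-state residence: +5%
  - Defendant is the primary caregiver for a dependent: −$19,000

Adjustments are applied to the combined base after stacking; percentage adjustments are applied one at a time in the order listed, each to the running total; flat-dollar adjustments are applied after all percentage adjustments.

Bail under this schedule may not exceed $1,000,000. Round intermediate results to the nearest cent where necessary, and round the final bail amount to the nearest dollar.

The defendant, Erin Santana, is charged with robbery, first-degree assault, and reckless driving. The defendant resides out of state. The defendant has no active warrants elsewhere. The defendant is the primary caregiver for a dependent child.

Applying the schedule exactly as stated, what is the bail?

Base amounts from the schedule: robbery $116,700; first-degree assault $272,000; reckless driving $3,000.
Stacking rule: highest base plus 35% of each additional charge. Highest is first-degree assault at $272,000. Additional: $116,700 × 35% = $40,845; $3,000 × 35% = $1,050. Combined base = $272,000 + $41,895 = $313,895.
Defendant has an out-of-state residence (+5%): $313,895 × 1.05 = $329,589.75.
Defendant is the primary caregiver for a dependent (−$19,000 flat): $329,589.75 − $19,000 = $310,589.75.
$310,589.75 is within the $1,000,000 maximum.
Rounded to the nearest dollar: $310,590.

$310,590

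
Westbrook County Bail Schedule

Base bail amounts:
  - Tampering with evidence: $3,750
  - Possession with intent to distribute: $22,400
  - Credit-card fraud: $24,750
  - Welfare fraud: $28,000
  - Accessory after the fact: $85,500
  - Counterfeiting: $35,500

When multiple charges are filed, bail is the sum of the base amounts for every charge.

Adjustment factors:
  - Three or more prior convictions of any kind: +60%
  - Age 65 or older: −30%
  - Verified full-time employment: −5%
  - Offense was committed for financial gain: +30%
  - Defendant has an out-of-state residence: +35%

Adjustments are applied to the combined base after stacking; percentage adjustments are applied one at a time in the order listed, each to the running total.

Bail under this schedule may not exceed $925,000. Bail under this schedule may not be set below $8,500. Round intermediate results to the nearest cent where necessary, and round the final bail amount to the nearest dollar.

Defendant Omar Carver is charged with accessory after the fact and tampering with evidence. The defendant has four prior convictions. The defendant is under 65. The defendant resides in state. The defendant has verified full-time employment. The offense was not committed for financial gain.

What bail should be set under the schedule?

Base amounts from the schedule: accessory after the fact $85,500; tampering with evidence $3,750.
Stacking rule: sum of all bases. $85,500 + $3,750 = $89,250.
Three or more prior convictions of any kind (+60%): $89,250 × 1.6 = $142,800.
Verified full-time employment (−5%): $142,800 × 0.95 = $135,660.
$135,660 is within the $925,000 maximum.
$135,660 is at or above the $8,500 minimum.

$135,660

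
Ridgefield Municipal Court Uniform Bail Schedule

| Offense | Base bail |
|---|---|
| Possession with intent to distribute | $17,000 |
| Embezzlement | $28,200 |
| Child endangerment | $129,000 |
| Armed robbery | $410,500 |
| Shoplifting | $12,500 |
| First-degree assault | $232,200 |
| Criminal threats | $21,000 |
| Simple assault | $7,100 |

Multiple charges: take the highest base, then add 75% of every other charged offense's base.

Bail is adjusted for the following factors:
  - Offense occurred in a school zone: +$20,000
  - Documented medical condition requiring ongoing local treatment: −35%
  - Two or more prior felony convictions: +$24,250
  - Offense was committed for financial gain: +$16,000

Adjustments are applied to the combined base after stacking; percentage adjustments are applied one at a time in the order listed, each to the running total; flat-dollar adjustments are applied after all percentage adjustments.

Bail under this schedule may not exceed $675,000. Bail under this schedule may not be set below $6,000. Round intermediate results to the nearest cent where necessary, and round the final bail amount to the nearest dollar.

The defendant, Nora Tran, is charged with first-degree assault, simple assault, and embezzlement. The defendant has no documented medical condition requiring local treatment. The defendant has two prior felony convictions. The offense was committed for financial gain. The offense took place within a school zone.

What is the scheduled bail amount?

$318,925

Base amounts from the schedule: first-degree assault $232,200; simple assault $7,100; embezzlement $28,200.
Stacking rule: highest base plus 75% of each additional charge. Highest is first-degree assault at $232,200. Additional: $7,100 × 75% = $5,325; $28,200 × 75% = $21,150. Combined base = $232,200 + $26,475 = $258,675.
Offense occurred in a school zone (+$20,000 flat): $258,675 + $20,000 = $278,675.
Two or more prior felony convictions (+$24,250 flat): $278,675 + $24,250 = $302,925.
Offense was committed for financial gain (+$16,000 flat): $302,925 + $16,000 = $318,925.
$318,925 is within the $675,000 maximum.
$318,925 is at or above the $6,000 minimum.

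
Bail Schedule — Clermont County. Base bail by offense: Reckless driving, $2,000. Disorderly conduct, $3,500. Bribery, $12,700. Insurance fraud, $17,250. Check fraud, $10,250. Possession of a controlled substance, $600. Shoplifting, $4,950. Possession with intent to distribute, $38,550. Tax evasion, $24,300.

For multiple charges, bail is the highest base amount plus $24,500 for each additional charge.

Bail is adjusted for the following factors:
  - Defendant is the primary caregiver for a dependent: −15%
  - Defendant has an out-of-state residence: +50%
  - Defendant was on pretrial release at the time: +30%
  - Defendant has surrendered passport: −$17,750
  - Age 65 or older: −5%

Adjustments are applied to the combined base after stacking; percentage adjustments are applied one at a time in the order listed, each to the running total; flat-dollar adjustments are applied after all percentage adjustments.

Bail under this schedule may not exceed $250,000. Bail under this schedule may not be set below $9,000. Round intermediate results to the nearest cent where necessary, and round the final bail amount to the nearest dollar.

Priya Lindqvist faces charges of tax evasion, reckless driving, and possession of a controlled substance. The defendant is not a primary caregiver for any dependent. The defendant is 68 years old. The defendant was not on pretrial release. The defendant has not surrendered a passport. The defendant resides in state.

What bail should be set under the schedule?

Base amounts from the schedule: tax evasion $24,300; reckless driving $2,000; possession of a controlled substance $600.
Stacking rule: highest base plus $24,500 per additional charge. Highest is tax evasion at $24,300; 2 additional charges → +$49,000. Combined base = $73,300.
Age 65 or older (−5%): $73,300 × 0.95 = $69,635.
$69,635 is within the $250,000 maximum.
$69,635 is at or above the $9,000 minimum.

$69,635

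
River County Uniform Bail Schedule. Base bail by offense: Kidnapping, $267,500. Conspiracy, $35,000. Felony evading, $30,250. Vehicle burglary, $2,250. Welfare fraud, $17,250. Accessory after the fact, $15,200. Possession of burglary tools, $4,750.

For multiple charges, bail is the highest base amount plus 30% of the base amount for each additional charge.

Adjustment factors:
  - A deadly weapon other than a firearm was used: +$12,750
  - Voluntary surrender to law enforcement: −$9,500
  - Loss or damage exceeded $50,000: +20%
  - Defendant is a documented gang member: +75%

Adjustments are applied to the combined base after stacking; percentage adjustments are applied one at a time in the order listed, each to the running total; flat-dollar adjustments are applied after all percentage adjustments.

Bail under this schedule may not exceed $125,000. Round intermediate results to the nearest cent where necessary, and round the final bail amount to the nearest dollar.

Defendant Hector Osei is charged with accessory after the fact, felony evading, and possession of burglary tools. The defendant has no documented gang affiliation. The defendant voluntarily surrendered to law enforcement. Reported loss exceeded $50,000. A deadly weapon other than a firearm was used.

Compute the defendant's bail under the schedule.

$46,732

Base amounts from the schedule: accessory after the fact $15,200; felony evading $30,250; possession of burglary tools $4,750.
Stacking rule: highest base plus 30% of each additional charge. Highest is felony evading at $30,250. Additional: $15,200 × 30% = $4,560; $4,750 × 30% = $1,425. Combined base = $30,250 + $5,985 = $36,235.
Loss or damage exceeded $50,000 (+20%): $36,235 × 1.2 = $43,482.
A deadly weapon other than a firearm was used (+$12,750 flat): $43,482 + $12,750 = $56,232.
Voluntary surrender to law enforcement (−$9,500 flat): $56,232 − $9,500 = $46,732.
$46,732 is within the $125,000 maximum.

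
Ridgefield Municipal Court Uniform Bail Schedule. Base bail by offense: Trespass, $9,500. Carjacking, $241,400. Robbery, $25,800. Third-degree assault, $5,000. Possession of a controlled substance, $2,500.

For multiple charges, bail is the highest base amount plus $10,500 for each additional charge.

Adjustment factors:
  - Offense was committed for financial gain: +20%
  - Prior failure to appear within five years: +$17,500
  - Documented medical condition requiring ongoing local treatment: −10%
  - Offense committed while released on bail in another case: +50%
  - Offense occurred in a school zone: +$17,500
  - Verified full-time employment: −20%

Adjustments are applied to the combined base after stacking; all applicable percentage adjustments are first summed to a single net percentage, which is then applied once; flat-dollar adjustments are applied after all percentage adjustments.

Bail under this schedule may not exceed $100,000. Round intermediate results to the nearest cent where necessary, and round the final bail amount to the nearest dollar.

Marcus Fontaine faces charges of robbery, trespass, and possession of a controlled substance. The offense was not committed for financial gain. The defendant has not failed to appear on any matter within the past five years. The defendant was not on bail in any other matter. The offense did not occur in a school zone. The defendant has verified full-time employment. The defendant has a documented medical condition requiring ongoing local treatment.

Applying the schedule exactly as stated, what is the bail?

Base amounts from the schedule: robbery $25,800; trespass $9,500; possession of a controlled substance $2,500.
Stacking rule: highest base plus $10,500 per additional charge. Highest is robbery at $25,800; 2 additional charges → +$21,000. Combined base = $46,800.
Net percentage adjustment: −10% −20% = −30%. $46,800 × 0.7 = $32,760.
$32,760 is within the $100,000 maximum.

$32,760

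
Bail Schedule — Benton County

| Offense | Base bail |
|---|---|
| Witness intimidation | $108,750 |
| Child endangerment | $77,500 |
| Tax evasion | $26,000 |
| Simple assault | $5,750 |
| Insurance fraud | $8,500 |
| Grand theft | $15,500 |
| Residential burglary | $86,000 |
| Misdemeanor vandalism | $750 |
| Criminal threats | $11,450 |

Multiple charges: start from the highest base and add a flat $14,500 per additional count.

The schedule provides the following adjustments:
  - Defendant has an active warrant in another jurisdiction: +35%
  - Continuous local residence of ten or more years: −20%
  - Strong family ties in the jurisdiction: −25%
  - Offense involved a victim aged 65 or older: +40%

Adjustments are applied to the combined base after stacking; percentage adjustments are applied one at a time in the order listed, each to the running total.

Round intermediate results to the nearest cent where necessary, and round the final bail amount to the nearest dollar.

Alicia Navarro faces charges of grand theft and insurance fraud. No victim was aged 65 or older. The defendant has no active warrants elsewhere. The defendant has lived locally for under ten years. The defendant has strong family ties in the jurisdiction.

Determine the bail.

$22,500

Base amounts from the schedule: grand theft $15,500; insurance fraud $8,500.
Stacking rule: highest base plus $14,500 per additional charge. Highest is grand theft at $15,500; 1 additional charge → +$14,500. Combined base = $30,000.
Strong family ties in the jurisdiction (−25%): $30,000 × 0.75 = $22,500.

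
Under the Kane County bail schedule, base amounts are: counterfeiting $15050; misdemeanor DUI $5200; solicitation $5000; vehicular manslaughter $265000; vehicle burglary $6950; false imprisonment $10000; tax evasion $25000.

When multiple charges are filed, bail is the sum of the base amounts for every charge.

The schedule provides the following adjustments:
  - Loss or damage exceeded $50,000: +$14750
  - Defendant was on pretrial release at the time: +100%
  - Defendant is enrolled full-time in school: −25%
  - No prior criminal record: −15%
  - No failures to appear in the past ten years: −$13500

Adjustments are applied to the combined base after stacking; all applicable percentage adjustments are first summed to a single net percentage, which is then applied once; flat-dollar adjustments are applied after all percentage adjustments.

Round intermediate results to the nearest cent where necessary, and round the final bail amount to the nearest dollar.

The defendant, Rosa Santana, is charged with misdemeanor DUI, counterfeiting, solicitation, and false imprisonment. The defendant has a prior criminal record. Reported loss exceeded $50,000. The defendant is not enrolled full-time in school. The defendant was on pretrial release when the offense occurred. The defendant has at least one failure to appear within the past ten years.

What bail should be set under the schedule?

Base amounts from the schedule: misdemeanor DUI $5200; counterfeiting $15050; solicitation $5000; false imprisonment $10000.
Stacking rule: sum of all bases. $5200 + $15050 + $5000 + $10000 = $35250.
Defendant was on pretrial release at the time (+100%): $35250 × 2 = $70500.
Loss or damage exceeded $50,000 (+$14750 flat): $70500 + $14750 = $85250.

$85250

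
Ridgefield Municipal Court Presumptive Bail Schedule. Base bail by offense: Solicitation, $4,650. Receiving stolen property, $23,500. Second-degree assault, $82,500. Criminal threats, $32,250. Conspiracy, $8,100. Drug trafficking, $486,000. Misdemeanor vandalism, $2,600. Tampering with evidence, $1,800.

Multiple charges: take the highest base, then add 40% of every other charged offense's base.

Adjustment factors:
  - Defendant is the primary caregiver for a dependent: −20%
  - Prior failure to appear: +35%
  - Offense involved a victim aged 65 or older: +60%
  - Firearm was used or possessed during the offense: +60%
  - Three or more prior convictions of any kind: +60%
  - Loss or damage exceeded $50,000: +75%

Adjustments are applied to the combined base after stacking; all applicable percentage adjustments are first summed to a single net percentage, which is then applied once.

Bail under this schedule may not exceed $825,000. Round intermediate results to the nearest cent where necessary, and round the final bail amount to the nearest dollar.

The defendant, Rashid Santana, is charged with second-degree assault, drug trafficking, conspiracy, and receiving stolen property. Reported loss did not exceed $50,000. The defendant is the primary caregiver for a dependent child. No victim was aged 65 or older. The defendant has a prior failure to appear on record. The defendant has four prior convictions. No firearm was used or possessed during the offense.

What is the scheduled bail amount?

$825,000

Base amounts from the schedule: second-degree assault $82,500; drug trafficking $486,000; conspiracy $8,100; receiving stolen property $23,500.
Stacking rule: highest base plus 40% of each additional charge. Highest is drug trafficking at $486,000. Additional: $82,500 × 40% = $33,000; $8,100 × 40% = $3,240; $23,500 × 40% = $9,400. Combined base = $486,000 + $45,640 = $531,640.
Net percentage adjustment: −20% +35% +60% = +75%. $531,640 × 1.75 = $930,370.
Result $930,370 exceeds the maximum of $825,000; bail is capped at $825,000.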